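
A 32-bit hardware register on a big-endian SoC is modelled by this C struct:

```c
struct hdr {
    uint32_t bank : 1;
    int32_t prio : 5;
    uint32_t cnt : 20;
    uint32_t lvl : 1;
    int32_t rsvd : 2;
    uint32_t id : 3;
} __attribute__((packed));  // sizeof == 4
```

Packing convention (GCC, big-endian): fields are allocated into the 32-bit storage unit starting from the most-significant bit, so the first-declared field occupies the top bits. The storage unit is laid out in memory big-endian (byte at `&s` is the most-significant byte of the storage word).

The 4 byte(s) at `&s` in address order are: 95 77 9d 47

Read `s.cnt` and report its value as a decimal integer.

[0]=0x95 [1]=0x77 [2]=0x9d [3]=0x47 (big-endian) → word 0x95779d47
bank [31+:1] = (word>>31) & 0x1 = 1
prio [26+:5] = (word>>26) & 0x1f = 5
cnt [6+:20] = (word>>6) & 0xfffff = 384629  ←
lvl [5+:1] = (word>>5) & 0x1 = 0
rsvd [3+:2] = (word>>3) & 0x3 = 0
id [0+:3] = (word>>0) & 0x7 = 7

384629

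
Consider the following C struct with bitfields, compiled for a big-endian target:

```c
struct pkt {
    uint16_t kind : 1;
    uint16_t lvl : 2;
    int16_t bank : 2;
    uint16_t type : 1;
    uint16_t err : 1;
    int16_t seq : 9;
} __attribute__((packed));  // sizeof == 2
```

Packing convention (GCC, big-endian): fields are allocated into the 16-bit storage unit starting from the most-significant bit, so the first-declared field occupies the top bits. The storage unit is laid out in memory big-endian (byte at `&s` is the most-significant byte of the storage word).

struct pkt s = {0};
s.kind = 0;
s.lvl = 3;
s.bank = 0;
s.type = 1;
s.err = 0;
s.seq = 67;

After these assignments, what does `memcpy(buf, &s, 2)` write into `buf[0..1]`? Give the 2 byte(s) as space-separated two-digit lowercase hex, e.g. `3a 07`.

64 43

kind (1b) val=0 bits=0x0 at bit 15: 0x0000
lvl (2b) val=3 bits=0x3 at bit 13: 0x6000
bank (2b) val=0 bits=0x0 at bit 11: 0x6000
type (1b) val=1 bits=0x1 at bit 10: 0x6400
err (1b) val=0 bits=0x0 at bit 9: 0x6400
seq (9b) val=67 bits=0x43 at bit 0: 0x6443
word = 0x6443 → big-endian bytes:
  [0]=0x64  [1]=0x43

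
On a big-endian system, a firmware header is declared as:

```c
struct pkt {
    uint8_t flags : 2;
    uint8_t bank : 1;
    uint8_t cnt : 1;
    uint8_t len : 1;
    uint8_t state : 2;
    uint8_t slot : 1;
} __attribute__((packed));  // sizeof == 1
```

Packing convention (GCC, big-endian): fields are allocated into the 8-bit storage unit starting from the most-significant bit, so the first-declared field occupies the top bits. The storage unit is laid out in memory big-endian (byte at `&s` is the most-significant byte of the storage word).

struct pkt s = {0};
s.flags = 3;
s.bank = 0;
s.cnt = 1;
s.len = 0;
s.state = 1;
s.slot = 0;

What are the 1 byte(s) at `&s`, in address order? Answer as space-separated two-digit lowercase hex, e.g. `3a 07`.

flags (2b) val=3 bits=0x3 at bit 6: 0xc0
bank (1b) val=0 bits=0x0 at bit 5: 0xc0
cnt (1b) val=1 bits=0x1 at bit 4: 0xd0
len (1b) val=0 bits=0x0 at bit 3: 0xd0
state (2b) val=1 bits=0x1 at bit 1: 0xd2
slot (1b) val=0 bits=0x0 at bit 0: 0xd2
word = 0xd2 → big-endian bytes:
  [0]=0xd2

d2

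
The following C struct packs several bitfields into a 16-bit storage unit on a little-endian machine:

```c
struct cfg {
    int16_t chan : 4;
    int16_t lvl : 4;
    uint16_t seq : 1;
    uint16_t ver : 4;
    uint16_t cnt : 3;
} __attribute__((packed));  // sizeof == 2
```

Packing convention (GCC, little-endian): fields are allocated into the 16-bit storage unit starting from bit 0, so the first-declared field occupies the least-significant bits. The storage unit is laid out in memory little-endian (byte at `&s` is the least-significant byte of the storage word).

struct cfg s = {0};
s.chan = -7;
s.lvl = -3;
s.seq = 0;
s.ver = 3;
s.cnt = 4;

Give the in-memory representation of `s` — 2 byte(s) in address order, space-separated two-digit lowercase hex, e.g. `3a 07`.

chan:4 = -7 → 0x9 << 0 → word 0x0009
lvl:4 = -3 → 0xd << 4 → word 0x00d9
seq:1 = 0 → 0x0 << 8 → word 0x00d9
ver:4 = 3 → 0x3 << 9 → word 0x06d9
cnt:3 = 4 → 0x4 << 13 → word 0x86d9
word = 0x86d9 → little-endian bytes:
  [0]=0xd9  [1]=0x86

d9 86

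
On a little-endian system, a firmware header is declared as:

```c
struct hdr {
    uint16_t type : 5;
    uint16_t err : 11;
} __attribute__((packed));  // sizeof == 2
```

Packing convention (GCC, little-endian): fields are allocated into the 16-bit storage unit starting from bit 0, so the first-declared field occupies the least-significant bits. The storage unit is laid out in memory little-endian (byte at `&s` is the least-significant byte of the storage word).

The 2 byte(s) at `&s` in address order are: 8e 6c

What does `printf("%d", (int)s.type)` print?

14

[0]=0x8e [1]=0x6c (little-endian) → word 0x6c8e
type [0+:5] = (word>>0) & 0x1f = 14  ←
err [5+:11] = (word>>5) & 0x7ff = 868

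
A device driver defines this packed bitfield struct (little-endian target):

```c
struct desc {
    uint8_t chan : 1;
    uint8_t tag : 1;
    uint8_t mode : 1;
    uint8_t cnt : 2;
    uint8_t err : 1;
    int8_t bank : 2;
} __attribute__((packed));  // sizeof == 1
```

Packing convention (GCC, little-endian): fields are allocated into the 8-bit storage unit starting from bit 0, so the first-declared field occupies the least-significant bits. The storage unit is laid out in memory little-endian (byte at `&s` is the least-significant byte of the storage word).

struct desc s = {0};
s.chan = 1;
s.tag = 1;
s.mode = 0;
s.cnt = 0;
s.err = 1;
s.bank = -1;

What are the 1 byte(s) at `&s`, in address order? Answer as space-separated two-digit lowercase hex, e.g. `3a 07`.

e3

chan:1 = 1 → 0x1 << 0 → word 0x01
tag:1 = 1 → 0x1 << 1 → word 0x03
mode:1 = 0 → 0x0 << 2 → word 0x03
cnt:2 = 0 → 0x0 << 3 → word 0x03
err:1 = 1 → 0x1 << 5 → word 0x23
bank:2 = -1 → 0x3 << 6 → word 0xe3
word = 0xe3 → little-endian bytes:
  [0]=0xe3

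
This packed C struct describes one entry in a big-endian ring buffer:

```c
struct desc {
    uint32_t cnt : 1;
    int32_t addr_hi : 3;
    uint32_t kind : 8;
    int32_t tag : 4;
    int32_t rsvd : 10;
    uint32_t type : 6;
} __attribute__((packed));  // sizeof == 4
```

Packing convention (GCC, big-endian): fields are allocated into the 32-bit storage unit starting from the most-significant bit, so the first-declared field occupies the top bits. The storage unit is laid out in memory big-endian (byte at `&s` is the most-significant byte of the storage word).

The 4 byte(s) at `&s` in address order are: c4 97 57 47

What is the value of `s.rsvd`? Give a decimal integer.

[0]=0xc4 [1]=0x97 [2]=0x57 [3]=0x47 (big-endian) → word 0xc4975747
cnt [31+:1] = (word>>31) & 0x1 = 1
addr_hi [28+:3] = (word>>28) & 0x7 = 4
kind [20+:8] = (word>>20) & 0xff = 73
tag [16+:4] = (word>>16) & 0xf = 7
rsvd [6+:10] = (word>>6) & 0x3ff = 349  ←
type [0+:6] = (word>>0) & 0x3f = 7
rsvd signed 10b, MSB=0: value = 349

349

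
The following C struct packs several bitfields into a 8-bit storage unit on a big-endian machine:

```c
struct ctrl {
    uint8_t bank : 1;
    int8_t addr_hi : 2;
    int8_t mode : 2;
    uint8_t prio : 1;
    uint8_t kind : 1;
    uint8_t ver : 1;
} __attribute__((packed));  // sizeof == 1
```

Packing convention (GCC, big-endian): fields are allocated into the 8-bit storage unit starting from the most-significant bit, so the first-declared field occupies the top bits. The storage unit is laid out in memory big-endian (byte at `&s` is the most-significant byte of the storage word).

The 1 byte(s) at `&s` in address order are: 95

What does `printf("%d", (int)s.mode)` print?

-2

[0]=0x95 (big-endian) → word 0x95
bank:1 @ bit 7 → (0x95>>7)&0x1 = 0x1
addr_hi:2 @ bit 5 → (0x95>>5)&0x3 = 0x0
mode:2 @ bit 3 → (0x95>>3)&0x3 = 0x2  ←
prio:1 @ bit 2 → (0x95>>2)&0x1 = 0x1
kind:1 @ bit 1 → (0x95>>1)&0x1 = 0x0
ver:1 @ bit 0 → (0x95>>0)&0x1 = 0x1
mode signed 2b, MSB=1: 2 - 4 = -2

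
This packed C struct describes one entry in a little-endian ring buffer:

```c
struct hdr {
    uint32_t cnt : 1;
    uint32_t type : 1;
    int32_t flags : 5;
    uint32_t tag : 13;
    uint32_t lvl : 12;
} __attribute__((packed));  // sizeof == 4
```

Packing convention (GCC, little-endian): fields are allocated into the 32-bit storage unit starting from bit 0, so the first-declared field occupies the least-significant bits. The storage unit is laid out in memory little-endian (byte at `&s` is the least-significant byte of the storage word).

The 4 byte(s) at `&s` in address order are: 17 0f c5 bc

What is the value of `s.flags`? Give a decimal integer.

[0]=0x17 [1]=0x0f [2]=0xc5 [3]=0xbc (little-endian) → word 0xbcc50f17
cnt [0+:1] = (word>>0) & 0x1 = 1
type [1+:1] = (word>>1) & 0x1 = 1
flags [2+:5] = (word>>2) & 0x1f = 5  ←
tag [7+:13] = (word>>7) & 0x1fff = 2590
lvl [20+:12] = (word>>20) & 0xfff = 3020
flags signed 5b, MSB=0: value = 5

5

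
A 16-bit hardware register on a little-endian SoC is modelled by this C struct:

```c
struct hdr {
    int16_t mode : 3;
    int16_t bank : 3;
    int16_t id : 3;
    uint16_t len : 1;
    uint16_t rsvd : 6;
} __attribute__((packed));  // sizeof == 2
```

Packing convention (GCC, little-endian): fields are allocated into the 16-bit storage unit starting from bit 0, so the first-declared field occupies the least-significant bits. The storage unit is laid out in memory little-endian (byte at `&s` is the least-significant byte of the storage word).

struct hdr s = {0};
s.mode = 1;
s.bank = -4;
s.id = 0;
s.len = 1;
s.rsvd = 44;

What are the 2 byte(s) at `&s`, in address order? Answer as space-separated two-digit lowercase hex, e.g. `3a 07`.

21 b2

mode:3 = 1 → 0x1 << 0 → word 0x0001
bank:3 = -4 → 0x4 << 3 → word 0x0021
id:3 = 0 → 0x0 << 6 → word 0x0021
len:1 = 1 → 0x1 << 9 → word 0x0221
rsvd:6 = 44 → 0x2c << 10 → word 0xb221
word = 0xb221 → little-endian bytes:
  [0]=0x21  [1]=0xb2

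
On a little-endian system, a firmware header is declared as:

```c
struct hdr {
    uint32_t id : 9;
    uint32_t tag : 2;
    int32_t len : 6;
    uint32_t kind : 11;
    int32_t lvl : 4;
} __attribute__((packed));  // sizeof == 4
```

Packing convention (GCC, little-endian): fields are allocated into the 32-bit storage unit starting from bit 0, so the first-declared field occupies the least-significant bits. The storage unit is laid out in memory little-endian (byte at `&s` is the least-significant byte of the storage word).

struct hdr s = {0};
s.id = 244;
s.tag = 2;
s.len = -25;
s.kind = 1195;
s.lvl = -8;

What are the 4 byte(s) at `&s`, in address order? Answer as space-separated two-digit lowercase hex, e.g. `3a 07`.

f4 3c 57 89

[0+:9] id=244 & 0x1ff = 0xf4; word=0x000000f4
[9+:2] tag=2 & 0x3 = 0x2; word=0x000004f4
[11+:6] len=-25 & 0x3f = 0x27; word=0x00013cf4
[17+:11] kind=1195 & 0x7ff = 0x4ab; word=0x09573cf4
[28+:4] lvl=-8 & 0xf = 0x8; word=0x89573cf4
word = 0x89573cf4 → little-endian bytes:
  [0]=0xf4  [1]=0x3c  [2]=0x57  [3]=0x89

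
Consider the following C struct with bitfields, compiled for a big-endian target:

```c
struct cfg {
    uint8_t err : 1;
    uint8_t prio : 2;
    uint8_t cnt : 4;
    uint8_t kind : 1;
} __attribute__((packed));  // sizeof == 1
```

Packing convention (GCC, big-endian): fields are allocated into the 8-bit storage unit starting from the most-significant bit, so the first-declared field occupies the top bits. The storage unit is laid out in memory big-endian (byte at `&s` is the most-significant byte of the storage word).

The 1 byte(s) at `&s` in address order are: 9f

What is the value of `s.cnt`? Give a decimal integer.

[0]=0x9f (big-endian) → word 0x9f
err:1 @ bit 7 → (0x9f>>7)&0x1 = 0x1
prio:2 @ bit 5 → (0x9f>>5)&0x3 = 0x0
cnt:4 @ bit 1 → (0x9f>>1)&0xf = 0xf  ←
kind:1 @ bit 0 → (0x9f>>0)&0x1 = 0x1

15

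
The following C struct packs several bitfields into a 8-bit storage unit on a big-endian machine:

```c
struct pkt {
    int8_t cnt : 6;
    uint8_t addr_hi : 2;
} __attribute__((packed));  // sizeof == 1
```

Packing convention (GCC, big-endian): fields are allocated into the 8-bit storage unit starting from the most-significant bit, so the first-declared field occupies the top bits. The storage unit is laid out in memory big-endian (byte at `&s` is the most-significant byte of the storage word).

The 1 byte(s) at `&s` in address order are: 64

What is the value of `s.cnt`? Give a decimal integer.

[0]=0x64 (big-endian) → word 0x64
cnt:6 @ bit 2 → (0x64>>2)&0x3f = 0x19  ←
addr_hi:2 @ bit 0 → (0x64>>0)&0x3 = 0x0
cnt signed 6b, MSB=0: value = 25

25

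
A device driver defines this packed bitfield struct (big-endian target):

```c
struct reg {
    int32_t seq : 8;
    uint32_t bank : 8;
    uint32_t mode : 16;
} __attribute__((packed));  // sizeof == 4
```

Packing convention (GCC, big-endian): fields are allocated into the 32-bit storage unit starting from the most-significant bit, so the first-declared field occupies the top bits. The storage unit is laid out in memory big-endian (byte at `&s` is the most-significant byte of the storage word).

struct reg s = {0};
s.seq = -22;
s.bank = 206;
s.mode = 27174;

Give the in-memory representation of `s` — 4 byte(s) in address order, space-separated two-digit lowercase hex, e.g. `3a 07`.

ea ce 6a 26

seq (8b) val=-22 bits=0xea at bit 24: 0xea000000
bank (8b) val=206 bits=0xce at bit 16: 0xeace0000
mode (16b) val=27174 bits=0x6a26 at bit 0: 0xeace6a26
word = 0xeace6a26 → big-endian bytes:
  [0]=0xea  [1]=0xce  [2]=0x6a  [3]=0x26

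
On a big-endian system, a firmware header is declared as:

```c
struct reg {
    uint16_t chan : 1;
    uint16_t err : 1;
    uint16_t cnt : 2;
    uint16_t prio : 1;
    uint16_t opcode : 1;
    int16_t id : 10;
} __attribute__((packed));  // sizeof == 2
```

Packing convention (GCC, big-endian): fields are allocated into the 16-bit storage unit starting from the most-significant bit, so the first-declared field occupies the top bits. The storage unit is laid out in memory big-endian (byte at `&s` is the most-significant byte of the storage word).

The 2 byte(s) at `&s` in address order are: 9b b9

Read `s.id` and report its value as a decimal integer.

[0]=0x9b [1]=0xb9 (big-endian) → word 0x9bb9
chan:1 @ bit 15 → (0x9bb9>>15)&0x1 = 0x1
err:1 @ bit 14 → (0x9bb9>>14)&0x1 = 0x0
cnt:2 @ bit 12 → (0x9bb9>>12)&0x3 = 0x1
prio:1 @ bit 11 → (0x9bb9>>11)&0x1 = 0x1
opcode:1 @ bit 10 → (0x9bb9>>10)&0x1 = 0x0
id:10 @ bit 0 → (0x9bb9>>0)&0x3ff = 0x3b9  ←
id signed 10b, MSB=1: 953 - 1024 = -71

-71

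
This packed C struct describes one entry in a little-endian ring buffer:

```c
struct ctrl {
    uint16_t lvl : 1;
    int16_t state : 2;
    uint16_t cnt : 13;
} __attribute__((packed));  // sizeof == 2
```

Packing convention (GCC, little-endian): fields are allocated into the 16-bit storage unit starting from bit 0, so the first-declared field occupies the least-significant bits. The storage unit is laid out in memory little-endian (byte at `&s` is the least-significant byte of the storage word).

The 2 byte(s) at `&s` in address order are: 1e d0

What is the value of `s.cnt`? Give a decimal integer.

6659

[0]=0x1e [1]=0xd0 (little-endian) → word 0xd01e
lvl:1 @ bit 0 → (0xd01e>>0)&0x1 = 0x0
state:2 @ bit 1 → (0xd01e>>1)&0x3 = 0x3
cnt:13 @ bit 3 → (0xd01e>>3)&0x1fff = 0x1a03  ←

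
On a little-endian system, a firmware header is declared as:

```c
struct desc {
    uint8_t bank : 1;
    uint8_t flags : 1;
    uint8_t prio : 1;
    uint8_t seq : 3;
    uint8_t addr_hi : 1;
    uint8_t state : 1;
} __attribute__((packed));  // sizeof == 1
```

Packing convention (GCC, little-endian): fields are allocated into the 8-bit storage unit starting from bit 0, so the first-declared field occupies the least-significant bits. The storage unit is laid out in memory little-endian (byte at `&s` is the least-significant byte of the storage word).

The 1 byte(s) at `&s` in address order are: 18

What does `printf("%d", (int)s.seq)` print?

3

[0]=0x18 (little-endian) → word 0x18
bank:1 @ bit 0 → (0x18>>0)&0x1 = 0x0
flags:1 @ bit 1 → (0x18>>1)&0x1 = 0x0
prio:1 @ bit 2 → (0x18>>2)&0x1 = 0x0
seq:3 @ bit 3 → (0x18>>3)&0x7 = 0x3  ←
addr_hi:1 @ bit 6 → (0x18>>6)&0x1 = 0x0
state:1 @ bit 7 → (0x18>>7)&0x1 = 0x0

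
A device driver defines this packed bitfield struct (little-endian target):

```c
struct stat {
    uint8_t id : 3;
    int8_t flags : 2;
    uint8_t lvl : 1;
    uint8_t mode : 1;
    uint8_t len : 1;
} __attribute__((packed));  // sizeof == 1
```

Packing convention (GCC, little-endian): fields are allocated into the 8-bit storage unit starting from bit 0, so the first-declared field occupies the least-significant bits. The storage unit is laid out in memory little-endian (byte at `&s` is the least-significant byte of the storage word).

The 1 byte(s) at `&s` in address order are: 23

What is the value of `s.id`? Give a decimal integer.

[0]=0x23 (little-endian) → word 0x23
id [0+:3] = (word>>0) & 0x7 = 3  ←
flags [3+:2] = (word>>3) & 0x3 = 0
lvl [5+:1] = (word>>5) & 0x1 = 1
mode [6+:1] = (word>>6) & 0x1 = 0
len [7+:1] = (word>>7) & 0x1 = 0

3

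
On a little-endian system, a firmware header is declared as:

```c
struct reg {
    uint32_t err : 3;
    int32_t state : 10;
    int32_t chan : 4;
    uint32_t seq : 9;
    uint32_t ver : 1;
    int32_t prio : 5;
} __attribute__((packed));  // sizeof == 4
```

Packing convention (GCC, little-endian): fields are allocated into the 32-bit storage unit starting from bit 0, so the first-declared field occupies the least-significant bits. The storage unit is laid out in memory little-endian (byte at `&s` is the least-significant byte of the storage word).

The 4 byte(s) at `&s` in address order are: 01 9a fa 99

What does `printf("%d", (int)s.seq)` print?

[0]=0x01 [1]=0x9a [2]=0xfa [3]=0x99 (little-endian) → word 0x99fa9a01
err [0+:3] = (word>>0) & 0x7 = 1
state [3+:10] = (word>>3) & 0x3ff = 832
chan [13+:4] = (word>>13) & 0xf = 4
seq [17+:9] = (word>>17) & 0x1ff = 253  ←
ver [26+:1] = (word>>26) & 0x1 = 0
prio [27+:5] = (word>>27) & 0x1f = 19

253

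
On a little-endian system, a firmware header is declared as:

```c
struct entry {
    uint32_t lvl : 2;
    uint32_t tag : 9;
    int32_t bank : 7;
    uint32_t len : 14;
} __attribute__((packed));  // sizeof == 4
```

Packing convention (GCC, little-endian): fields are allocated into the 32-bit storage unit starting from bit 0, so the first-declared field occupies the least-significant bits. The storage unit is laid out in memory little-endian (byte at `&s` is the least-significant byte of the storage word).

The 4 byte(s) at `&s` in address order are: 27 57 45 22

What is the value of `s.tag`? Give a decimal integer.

[0]=0x27 [1]=0x57 [2]=0x45 [3]=0x22 (little-endian) → word 0x22455727
lvl:2 @ bit 0 → (0x22455727>>0)&0x3 = 0x3
tag:9 @ bit 2 → (0x22455727>>2)&0x1ff = 0x1c9  ←
bank:7 @ bit 11 → (0x22455727>>11)&0x7f = 0x2a
len:14 @ bit 18 → (0x22455727>>18)&0x3fff = 0x891

457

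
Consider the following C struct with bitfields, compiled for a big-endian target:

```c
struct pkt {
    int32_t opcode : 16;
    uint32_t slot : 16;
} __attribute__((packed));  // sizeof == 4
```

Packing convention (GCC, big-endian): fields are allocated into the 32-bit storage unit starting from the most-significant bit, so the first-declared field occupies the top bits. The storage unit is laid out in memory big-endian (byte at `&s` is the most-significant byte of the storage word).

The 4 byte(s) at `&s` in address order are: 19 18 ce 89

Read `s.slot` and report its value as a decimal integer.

52873

[0]=0x19 [1]=0x18 [2]=0xce [3]=0x89 (big-endian) → word 0x1918ce89
opcode:16 @ bit 16 → (0x1918ce89>>16)&0xffff = 0x1918
slot:16 @ bit 0 → (0x1918ce89>>0)&0xffff = 0xce89  ←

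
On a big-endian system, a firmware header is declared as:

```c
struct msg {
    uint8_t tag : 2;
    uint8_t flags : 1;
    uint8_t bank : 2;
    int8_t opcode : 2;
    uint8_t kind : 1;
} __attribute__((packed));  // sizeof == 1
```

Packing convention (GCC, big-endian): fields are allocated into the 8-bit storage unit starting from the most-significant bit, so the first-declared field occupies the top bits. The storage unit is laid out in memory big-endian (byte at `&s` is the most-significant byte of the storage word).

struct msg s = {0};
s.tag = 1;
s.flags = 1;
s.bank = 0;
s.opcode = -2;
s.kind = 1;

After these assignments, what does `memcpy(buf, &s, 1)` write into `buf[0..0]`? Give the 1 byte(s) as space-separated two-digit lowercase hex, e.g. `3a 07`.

65

tag:2 = 1 → 0x1 << 6 → word 0x40
flags:1 = 1 → 0x1 << 5 → word 0x60
bank:2 = 0 → 0x0 << 3 → word 0x60
opcode:2 = -2 → 0x2 << 1 → word 0x64
kind:1 = 1 → 0x1 << 0 → word 0x65
word = 0x65 → big-endian bytes:
  [0]=0x65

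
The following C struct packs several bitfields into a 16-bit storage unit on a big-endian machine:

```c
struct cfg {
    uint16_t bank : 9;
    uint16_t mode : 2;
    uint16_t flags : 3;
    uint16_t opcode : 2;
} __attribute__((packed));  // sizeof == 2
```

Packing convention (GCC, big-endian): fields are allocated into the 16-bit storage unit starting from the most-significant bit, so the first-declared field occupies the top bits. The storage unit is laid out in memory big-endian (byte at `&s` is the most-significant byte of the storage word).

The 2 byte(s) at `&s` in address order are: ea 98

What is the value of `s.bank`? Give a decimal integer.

[0]=0xea [1]=0x98 (big-endian) → word 0xea98
bank:9 @ bit 7 → (0xea98>>7)&0x1ff = 0x1d5  ←
mode:2 @ bit 5 → (0xea98>>5)&0x3 = 0x0
flags:3 @ bit 2 → (0xea98>>2)&0x7 = 0x6
opcode:2 @ bit 0 → (0xea98>>0)&0x3 = 0x0

469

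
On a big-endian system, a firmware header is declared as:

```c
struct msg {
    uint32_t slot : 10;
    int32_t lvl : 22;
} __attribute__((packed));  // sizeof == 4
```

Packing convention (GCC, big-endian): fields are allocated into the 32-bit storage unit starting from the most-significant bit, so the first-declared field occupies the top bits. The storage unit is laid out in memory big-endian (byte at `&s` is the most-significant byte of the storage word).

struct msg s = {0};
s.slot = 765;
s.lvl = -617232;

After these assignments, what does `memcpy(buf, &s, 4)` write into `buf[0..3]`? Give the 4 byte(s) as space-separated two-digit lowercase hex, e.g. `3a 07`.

slot:10 = 765 → 0x2fd << 22 → word 0xbf400000
lvl:22 = -617232 → 0x3694f0 << 0 → word 0xbf7694f0
word = 0xbf7694f0 → big-endian bytes:
  [0]=0xbf  [1]=0x76  [2]=0x94  [3]=0xf0

bf 76 94 f0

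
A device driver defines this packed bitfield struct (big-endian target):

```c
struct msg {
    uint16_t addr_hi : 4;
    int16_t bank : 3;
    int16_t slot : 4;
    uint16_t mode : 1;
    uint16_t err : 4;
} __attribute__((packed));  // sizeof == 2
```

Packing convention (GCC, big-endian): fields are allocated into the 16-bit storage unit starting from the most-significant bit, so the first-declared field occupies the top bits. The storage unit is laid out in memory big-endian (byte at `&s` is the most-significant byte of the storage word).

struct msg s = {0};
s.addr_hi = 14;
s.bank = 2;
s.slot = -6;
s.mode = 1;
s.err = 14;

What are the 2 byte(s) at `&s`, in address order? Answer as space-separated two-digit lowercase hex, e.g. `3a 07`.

e5 5e

[12+:4] addr_hi=14 & 0xf = 0xe; word=0xe000
[9+:3] bank=2 & 0x7 = 0x2; word=0xe400
[5+:4] slot=-6 & 0xf = 0xa; word=0xe540
[4+:1] mode=1 & 0x1 = 0x1; word=0xe550
[0+:4] err=14 & 0xf = 0xe; word=0xe55e
word = 0xe55e → big-endian bytes:
  [0]=0xe5  [1]=0x5e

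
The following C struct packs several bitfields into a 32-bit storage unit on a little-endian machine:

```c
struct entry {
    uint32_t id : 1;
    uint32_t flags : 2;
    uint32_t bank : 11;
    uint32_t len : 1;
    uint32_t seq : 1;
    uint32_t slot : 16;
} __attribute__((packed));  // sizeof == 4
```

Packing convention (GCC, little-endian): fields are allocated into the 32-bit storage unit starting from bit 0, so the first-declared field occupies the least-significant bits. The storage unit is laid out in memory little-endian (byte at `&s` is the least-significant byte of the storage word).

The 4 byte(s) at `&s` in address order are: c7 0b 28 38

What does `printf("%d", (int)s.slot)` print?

14376

[0]=0xc7 [1]=0x0b [2]=0x28 [3]=0x38 (little-endian) → word 0x38280bc7
id:1 @ bit 0 → (0x38280bc7>>0)&0x1 = 0x1
flags:2 @ bit 1 → (0x38280bc7>>1)&0x3 = 0x3
bank:11 @ bit 3 → (0x38280bc7>>3)&0x7ff = 0x178
len:1 @ bit 14 → (0x38280bc7>>14)&0x1 = 0x0
seq:1 @ bit 15 → (0x38280bc7>>15)&0x1 = 0x0
slot:16 @ bit 16 → (0x38280bc7>>16)&0xffff = 0x3828  ←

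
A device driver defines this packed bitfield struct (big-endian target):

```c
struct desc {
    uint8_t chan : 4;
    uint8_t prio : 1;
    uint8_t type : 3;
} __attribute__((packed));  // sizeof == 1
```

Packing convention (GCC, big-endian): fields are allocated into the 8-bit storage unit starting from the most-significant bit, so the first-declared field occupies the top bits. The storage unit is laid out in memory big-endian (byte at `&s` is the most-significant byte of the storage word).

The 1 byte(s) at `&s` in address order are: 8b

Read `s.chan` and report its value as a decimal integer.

[0]=0x8b (big-endian) → word 0x8b
chan [4+:4] = (word>>4) & 0xf = 8  ←
prio [3+:1] = (word>>3) & 0x1 = 1
type [0+:3] = (word>>0) & 0x7 = 3

8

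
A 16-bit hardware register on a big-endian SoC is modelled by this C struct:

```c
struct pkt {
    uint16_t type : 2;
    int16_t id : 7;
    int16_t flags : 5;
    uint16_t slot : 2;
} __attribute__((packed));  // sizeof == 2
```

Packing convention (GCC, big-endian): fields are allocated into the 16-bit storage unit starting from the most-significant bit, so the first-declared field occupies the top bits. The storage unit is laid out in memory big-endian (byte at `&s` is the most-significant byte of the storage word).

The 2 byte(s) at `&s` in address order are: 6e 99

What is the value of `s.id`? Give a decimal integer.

-35

[0]=0x6e [1]=0x99 (big-endian) → word 0x6e99
type [14+:2] = (word>>14) & 0x3 = 1
id [7+:7] = (word>>7) & 0x7f = 93  ←
flags [2+:5] = (word>>2) & 0x1f = 6
slot [0+:2] = (word>>0) & 0x3 = 1
id signed 7b, MSB=1: 93 - 128 = -35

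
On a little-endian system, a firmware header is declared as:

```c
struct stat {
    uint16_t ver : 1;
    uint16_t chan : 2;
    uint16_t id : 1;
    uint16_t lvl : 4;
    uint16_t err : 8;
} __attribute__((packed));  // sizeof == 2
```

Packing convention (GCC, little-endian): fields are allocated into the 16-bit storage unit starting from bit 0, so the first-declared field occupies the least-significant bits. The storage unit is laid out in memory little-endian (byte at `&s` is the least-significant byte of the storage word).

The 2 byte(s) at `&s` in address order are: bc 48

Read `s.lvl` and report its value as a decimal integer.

[0]=0xbc [1]=0x48 (little-endian) → word 0x48bc
ver [0+:1] = (word>>0) & 0x1 = 0
chan [1+:2] = (word>>1) & 0x3 = 2
id [3+:1] = (word>>3) & 0x1 = 1
lvl [4+:4] = (word>>4) & 0xf = 11  ←
err [8+:8] = (word>>8) & 0xff = 72

11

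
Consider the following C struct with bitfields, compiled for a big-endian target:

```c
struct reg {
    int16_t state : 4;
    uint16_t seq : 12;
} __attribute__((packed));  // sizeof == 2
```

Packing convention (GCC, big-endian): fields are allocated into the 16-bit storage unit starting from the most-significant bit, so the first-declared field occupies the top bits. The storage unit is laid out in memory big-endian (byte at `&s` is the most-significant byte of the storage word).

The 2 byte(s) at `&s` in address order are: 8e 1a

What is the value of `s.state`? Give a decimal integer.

[0]=0x8e [1]=0x1a (big-endian) → word 0x8e1a
state:4 @ bit 12 → (0x8e1a>>12)&0xf = 0x8  ←
seq:12 @ bit 0 → (0x8e1a>>0)&0xfff = 0xe1a
state signed 4b, MSB=1: 8 - 16 = -8

-8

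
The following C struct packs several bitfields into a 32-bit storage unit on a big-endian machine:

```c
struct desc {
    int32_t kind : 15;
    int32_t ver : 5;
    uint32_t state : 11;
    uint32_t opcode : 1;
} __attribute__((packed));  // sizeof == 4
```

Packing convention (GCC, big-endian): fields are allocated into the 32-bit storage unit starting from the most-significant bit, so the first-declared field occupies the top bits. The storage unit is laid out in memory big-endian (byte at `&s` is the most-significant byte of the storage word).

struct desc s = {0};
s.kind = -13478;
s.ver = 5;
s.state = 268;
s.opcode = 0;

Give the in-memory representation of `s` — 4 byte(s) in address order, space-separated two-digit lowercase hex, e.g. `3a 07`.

kind:15 = -13478 → 0x4b5a << 17 → word 0x96b40000
ver:5 = 5 → 0x5 << 12 → word 0x96b45000
state:11 = 268 → 0x10c << 1 → word 0x96b45218
opcode:1 = 0 → 0x0 << 0 → word 0x96b45218
word = 0x96b45218 → big-endian bytes:
  [0]=0x96  [1]=0xb4  [2]=0x52  [3]=0x18

96 b4 52 18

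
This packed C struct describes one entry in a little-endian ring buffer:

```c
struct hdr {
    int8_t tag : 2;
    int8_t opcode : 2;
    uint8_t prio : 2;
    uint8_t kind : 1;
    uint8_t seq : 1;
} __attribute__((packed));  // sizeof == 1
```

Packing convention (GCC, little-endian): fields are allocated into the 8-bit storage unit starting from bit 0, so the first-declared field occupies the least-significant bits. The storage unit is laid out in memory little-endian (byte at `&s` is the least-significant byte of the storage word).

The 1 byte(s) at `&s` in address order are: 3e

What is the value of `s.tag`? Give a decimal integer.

-2

[0]=0x3e (little-endian) → word 0x3e
tag:2 @ bit 0 → (0x3e>>0)&0x3 = 0x2  ←
opcode:2 @ bit 2 → (0x3e>>2)&0x3 = 0x3
prio:2 @ bit 4 → (0x3e>>4)&0x3 = 0x3
kind:1 @ bit 6 → (0x3e>>6)&0x1 = 0x0
seq:1 @ bit 7 → (0x3e>>7)&0x1 = 0x0
tag signed 2b, MSB=1: 2 - 4 = -2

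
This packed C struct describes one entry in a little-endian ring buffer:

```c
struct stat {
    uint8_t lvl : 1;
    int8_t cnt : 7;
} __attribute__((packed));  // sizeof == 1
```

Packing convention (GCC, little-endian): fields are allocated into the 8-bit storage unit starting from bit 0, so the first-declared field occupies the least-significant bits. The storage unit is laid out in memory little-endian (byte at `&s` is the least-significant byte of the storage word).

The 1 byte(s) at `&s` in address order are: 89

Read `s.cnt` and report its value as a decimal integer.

-60

[0]=0x89 (little-endian) → word 0x89
lvl [0+:1] = (word>>0) & 0x1 = 1
cnt [1+:7] = (word>>1) & 0x7f = 68  ←
cnt signed 7b, MSB=1: 68 - 128 = -60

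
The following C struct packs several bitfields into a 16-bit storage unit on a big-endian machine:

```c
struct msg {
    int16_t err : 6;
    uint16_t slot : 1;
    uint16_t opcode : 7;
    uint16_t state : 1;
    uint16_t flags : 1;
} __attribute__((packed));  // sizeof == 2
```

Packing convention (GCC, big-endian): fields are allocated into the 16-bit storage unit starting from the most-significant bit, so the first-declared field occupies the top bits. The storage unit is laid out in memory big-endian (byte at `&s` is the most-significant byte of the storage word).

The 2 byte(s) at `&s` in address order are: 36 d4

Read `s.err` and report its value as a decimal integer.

[0]=0x36 [1]=0xd4 (big-endian) → word 0x36d4
err [10+:6] = (word>>10) & 0x3f = 13  ←
slot [9+:1] = (word>>9) & 0x1 = 1
opcode [2+:7] = (word>>2) & 0x7f = 53
state [1+:1] = (word>>1) & 0x1 = 0
flags [0+:1] = (word>>0) & 0x1 = 0
err signed 6b, MSB=0: value = 13

13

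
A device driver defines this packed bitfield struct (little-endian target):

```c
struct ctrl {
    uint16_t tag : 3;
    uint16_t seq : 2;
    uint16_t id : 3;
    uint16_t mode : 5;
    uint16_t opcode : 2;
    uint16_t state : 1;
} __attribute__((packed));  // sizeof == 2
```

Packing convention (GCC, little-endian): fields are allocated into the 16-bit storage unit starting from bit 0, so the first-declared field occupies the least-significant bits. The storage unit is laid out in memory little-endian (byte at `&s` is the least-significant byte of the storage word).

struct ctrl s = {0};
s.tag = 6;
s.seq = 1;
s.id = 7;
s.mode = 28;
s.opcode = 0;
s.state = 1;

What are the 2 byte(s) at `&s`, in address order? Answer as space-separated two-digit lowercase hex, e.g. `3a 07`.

tag (3b) val=6 bits=0x6 at bit 0: 0x0006
seq (2b) val=1 bits=0x1 at bit 3: 0x000e
id (3b) val=7 bits=0x7 at bit 5: 0x00ee
mode (5b) val=28 bits=0x1c at bit 8: 0x1cee
opcode (2b) val=0 bits=0x0 at bit 13: 0x1cee
state (1b) val=1 bits=0x1 at bit 15: 0x9cee
word = 0x9cee → little-endian bytes:
  [0]=0xee  [1]=0x9c

ee 9c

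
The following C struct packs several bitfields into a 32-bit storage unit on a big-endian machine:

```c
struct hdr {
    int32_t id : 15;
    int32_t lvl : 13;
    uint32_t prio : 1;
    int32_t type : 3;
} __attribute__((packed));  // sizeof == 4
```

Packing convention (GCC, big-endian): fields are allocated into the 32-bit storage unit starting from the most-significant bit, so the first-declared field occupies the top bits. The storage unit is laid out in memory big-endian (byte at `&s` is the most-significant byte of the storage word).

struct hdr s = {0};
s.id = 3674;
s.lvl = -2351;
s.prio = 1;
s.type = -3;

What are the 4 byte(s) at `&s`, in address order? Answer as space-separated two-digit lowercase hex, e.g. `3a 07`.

1c b5 6d 1d

id (15b) val=3674 bits=0xe5a at bit 17: 0x1cb40000
lvl (13b) val=-2351 bits=0x16d1 at bit 4: 0x1cb56d10
prio (1b) val=1 bits=0x1 at bit 3: 0x1cb56d18
type (3b) val=-3 bits=0x5 at bit 0: 0x1cb56d1d
word = 0x1cb56d1d → big-endian bytes:
  [0]=0x1c  [1]=0xb5  [2]=0x6d  [3]=0x1d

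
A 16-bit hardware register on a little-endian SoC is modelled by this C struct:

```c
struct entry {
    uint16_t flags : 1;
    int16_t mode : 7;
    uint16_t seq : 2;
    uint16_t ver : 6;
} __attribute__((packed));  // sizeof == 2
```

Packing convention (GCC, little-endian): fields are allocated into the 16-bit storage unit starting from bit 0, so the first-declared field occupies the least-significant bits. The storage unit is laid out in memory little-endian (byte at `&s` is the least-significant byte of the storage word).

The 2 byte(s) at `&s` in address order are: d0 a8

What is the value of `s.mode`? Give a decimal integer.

-24

[0]=0xd0 [1]=0xa8 (little-endian) → word 0xa8d0
flags:1 @ bit 0 → (0xa8d0>>0)&0x1 = 0x0
mode:7 @ bit 1 → (0xa8d0>>1)&0x7f = 0x68  ←
seq:2 @ bit 8 → (0xa8d0>>8)&0x3 = 0x0
ver:6 @ bit 10 → (0xa8d0>>10)&0x3f = 0x2a
mode signed 7b, MSB=1: 104 - 128 = -24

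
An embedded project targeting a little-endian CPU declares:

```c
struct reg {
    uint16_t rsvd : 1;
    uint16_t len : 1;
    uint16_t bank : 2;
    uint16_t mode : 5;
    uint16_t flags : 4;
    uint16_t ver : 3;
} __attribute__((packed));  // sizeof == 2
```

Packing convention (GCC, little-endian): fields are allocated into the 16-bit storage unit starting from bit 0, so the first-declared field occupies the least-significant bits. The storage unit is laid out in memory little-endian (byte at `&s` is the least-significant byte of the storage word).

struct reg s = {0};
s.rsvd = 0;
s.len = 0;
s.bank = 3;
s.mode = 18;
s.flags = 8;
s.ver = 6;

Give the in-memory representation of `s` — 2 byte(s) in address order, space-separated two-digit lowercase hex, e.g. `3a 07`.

2c d1

[0+:1] rsvd=0 & 0x1 = 0x0; word=0x0000
[1+:1] len=0 & 0x1 = 0x0; word=0x0000
[2+:2] bank=3 & 0x3 = 0x3; word=0x000c
[4+:5] mode=18 & 0x1f = 0x12; word=0x012c
[9+:4] flags=8 & 0xf = 0x8; word=0x112c
[13+:3] ver=6 & 0x7 = 0x6; word=0xd12c
word = 0xd12c → little-endian bytes:
  [0]=0x2c  [1]=0xd1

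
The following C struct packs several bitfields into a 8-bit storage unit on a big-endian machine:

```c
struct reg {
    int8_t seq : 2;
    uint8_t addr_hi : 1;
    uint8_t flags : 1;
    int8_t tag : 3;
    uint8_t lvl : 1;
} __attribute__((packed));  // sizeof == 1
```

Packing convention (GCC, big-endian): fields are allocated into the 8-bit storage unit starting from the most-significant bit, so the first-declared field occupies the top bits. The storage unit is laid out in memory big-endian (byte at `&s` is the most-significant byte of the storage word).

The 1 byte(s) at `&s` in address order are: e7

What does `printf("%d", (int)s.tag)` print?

3

[0]=0xe7 (big-endian) → word 0xe7
seq:2 @ bit 6 → (0xe7>>6)&0x3 = 0x3
addr_hi:1 @ bit 5 → (0xe7>>5)&0x1 = 0x1
flags:1 @ bit 4 → (0xe7>>4)&0x1 = 0x0
tag:3 @ bit 1 → (0xe7>>1)&0x7 = 0x3  ←
lvl:1 @ bit 0 → (0xe7>>0)&0x1 = 0x1
tag signed 3b, MSB=0: value = 3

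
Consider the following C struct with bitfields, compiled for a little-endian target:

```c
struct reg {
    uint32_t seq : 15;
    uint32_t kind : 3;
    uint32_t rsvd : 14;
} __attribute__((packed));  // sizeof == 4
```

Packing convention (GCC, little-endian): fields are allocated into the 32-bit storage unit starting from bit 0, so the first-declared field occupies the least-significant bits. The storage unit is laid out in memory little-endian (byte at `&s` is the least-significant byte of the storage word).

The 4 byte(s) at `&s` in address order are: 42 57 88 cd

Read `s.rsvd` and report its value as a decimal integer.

[0]=0x42 [1]=0x57 [2]=0x88 [3]=0xcd (little-endian) → word 0xcd885742
seq [0+:15] = (word>>0) & 0x7fff = 22338
kind [15+:3] = (word>>15) & 0x7 = 0
rsvd [18+:14] = (word>>18) & 0x3fff = 13154  ←

13154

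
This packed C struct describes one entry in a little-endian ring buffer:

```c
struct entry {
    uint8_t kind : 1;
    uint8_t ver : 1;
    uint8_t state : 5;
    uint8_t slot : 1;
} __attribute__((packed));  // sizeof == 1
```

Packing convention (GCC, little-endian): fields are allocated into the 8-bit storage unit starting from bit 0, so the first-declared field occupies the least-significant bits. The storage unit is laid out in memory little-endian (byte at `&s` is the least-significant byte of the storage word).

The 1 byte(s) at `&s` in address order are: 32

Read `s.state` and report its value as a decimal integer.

12

[0]=0x32 (little-endian) → word 0x32
kind [0+:1] = (word>>0) & 0x1 = 0
ver [1+:1] = (word>>1) & 0x1 = 1
state [2+:5] = (word>>2) & 0x1f = 12  ←
slot [7+:1] = (word>>7) & 0x1 = 0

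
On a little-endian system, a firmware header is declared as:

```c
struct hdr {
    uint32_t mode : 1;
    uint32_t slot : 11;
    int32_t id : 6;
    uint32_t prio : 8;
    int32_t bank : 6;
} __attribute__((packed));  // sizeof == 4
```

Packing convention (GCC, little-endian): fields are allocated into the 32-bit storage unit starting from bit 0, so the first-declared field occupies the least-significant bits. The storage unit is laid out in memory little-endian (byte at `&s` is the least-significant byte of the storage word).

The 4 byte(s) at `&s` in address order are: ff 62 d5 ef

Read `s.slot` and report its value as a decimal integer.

[0]=0xff [1]=0x62 [2]=0xd5 [3]=0xef (little-endian) → word 0xefd562ff
mode:1 @ bit 0 → (0xefd562ff>>0)&0x1 = 0x1
slot:11 @ bit 1 → (0xefd562ff>>1)&0x7ff = 0x17f  ←
id:6 @ bit 12 → (0xefd562ff>>12)&0x3f = 0x16
prio:8 @ bit 18 → (0xefd562ff>>18)&0xff = 0xf5
bank:6 @ bit 26 → (0xefd562ff>>26)&0x3f = 0x3b

383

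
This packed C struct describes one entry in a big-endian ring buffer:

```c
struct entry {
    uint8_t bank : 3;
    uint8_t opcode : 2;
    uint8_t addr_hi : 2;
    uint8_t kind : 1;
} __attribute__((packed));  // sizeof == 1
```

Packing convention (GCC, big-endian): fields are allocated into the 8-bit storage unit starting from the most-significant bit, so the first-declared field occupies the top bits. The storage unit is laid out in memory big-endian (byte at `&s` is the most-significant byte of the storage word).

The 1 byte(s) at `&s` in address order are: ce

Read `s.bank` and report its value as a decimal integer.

[0]=0xce (big-endian) → word 0xce
bank:3 @ bit 5 → (0xce>>5)&0x7 = 0x6  ←
opcode:2 @ bit 3 → (0xce>>3)&0x3 = 0x1
addr_hi:2 @ bit 1 → (0xce>>1)&0x3 = 0x3
kind:1 @ bit 0 → (0xce>>0)&0x1 = 0x0

6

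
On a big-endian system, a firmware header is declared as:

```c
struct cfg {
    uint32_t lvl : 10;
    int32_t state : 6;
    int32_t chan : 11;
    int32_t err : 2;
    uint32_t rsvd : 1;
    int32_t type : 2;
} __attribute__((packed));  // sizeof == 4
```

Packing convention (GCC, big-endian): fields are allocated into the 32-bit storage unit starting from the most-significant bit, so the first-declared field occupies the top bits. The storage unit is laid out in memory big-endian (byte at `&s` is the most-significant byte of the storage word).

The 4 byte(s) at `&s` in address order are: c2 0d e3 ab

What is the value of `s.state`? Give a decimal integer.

[0]=0xc2 [1]=0x0d [2]=0xe3 [3]=0xab (big-endian) → word 0xc20de3ab
lvl [22+:10] = (word>>22) & 0x3ff = 776
state [16+:6] = (word>>16) & 0x3f = 13  ←
chan [5+:11] = (word>>5) & 0x7ff = 1821
err [3+:2] = (word>>3) & 0x3 = 1
rsvd [2+:1] = (word>>2) & 0x1 = 0
type [0+:2] = (word>>0) & 0x3 = 3
state signed 6b, MSB=0: value = 13

13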